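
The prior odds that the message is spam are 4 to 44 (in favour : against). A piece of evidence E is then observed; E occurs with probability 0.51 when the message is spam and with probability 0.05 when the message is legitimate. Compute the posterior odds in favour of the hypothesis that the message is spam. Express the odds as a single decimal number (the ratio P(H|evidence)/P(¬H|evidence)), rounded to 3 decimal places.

Posterior odds ≈ 0.927

Prior odds = 4/44 = 0.090909.
Likelihood ratio for E = 0.51/0.05 = 10.200.
Posterior odds = prior odds × LR = 0.92727.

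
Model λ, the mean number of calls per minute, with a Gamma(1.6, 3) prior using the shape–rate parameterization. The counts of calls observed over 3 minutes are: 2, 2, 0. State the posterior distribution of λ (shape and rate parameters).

Posterior: Gamma(shape=5.6, rate=6)

The Poisson likelihood adds the total count to the shape and the number of exposure periods to the rate. Here ∑xᵢ = 4 and n = 3, so shape 1.6→5.6 and rate 3→6.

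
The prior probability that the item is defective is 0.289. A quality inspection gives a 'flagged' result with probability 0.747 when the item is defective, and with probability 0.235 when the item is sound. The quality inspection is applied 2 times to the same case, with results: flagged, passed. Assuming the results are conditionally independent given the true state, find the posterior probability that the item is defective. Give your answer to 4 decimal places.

Posterior P(H) ≈ 0.2994

With H the event that the item is defective, the joint likelihood of the observed sequence is P(data|H) = 0.747·0.253 = 0.18899 and P(data|¬H) = 0.235·0.765 = 0.17977.
Bayes: P(H|data) = 0.289·0.18899 / (0.289·0.18899 + 0.711·0.17977) = 0.054618/0.18244 = 0.2994.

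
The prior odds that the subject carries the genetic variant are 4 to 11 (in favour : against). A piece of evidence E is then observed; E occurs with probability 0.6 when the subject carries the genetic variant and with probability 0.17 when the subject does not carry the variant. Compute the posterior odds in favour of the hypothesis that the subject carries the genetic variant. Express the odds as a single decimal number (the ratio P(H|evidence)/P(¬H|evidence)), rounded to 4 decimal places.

Prior odds = 4/11 = 0.36364.
Likelihood ratio for E = 0.6/0.17 = 3.5294.
Posterior odds = prior odds × LR = 1.2834.

Posterior odds ≈ 1.2834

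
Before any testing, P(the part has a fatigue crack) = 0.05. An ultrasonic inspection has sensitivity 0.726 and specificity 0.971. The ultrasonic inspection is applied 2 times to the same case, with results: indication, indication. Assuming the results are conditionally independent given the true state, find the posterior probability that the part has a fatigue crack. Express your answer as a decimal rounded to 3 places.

Posterior P(H) ≈ 0.971

With H the event that the part has a fatigue crack, the joint likelihood of the observed sequence is P(data|H) = 0.726·0.726 = 0.52708 and P(data|¬H) = 0.029·0.029 = 0.00084100.
Bayes: P(H|data) = 0.05·0.52708 / (0.05·0.52708 + 0.95·0.00084100) = 0.026354/0.027153 = 0.9706.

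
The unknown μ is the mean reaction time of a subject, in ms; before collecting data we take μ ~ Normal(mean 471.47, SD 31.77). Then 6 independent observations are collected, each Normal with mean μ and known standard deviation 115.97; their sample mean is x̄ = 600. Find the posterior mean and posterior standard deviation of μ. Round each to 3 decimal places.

Prior precision 1/τ₀² = 1/31.77² = 0.00099075; data precision n/σ² = 6/115.97² = 0.00044613.
Posterior precision = 0.00099075 + 0.00044613 = 0.00143688, giving posterior SD = 1/√0.00143688 = 26.381.
Posterior mean = (0.00099075·471.47 + 0.00044613·600) / 0.00143688 = 511.376.

Posterior mean ≈ 511.376; posterior SD ≈ 26.381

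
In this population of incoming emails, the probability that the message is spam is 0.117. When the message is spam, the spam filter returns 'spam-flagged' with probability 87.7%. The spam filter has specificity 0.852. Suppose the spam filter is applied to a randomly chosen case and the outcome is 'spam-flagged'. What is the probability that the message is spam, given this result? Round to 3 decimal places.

Let H be the event that the message is spam. P(H) = 0.117, so P(¬H) = 0.883. With E the 'spam-flagged' result, P(E|H) = 0.877 and P(E|¬H) = 0.148.
P(E) = 0.877·0.117 + 0.148·0.883 = 0.10261 + 0.13068 = 0.23329.
By Bayes' theorem, P(H|E) = 0.10261 / 0.23329 = 0.440.

P(H | E) ≈ 0.440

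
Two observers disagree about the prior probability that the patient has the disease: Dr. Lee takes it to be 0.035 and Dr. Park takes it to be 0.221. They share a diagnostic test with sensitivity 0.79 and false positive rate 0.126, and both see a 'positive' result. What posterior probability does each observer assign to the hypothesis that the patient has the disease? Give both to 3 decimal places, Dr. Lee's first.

Dr. Lee: 0.185; Dr. Park: 0.640

P('+'|H) = 0.79, P('+'|¬H) = 0.126.
Dr. Lee: numerator 0.79·0.035 = 0.027650; evidence = 0.027650+0.126·0.965 = 0.14924; posterior = 0.185.
Dr. Park: numerator 0.79·0.221 = 0.17459; evidence = 0.17459+0.126·0.779 = 0.27274; posterior = 0.640.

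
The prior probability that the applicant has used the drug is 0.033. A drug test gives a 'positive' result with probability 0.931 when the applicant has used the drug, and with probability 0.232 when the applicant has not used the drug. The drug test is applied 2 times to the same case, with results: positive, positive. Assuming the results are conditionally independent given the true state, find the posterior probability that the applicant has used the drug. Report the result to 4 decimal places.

Posterior P(H) ≈ 0.3547

With H the event that the applicant has used the drug, the joint likelihood of the observed sequence is P(data|H) = 0.931·0.931 = 0.86676 and P(data|¬H) = 0.232·0.232 = 0.053824.
Bayes: P(H|data) = 0.033·0.86676 / (0.033·0.86676 + 0.967·0.053824) = 0.028603/0.080651 = 0.3547.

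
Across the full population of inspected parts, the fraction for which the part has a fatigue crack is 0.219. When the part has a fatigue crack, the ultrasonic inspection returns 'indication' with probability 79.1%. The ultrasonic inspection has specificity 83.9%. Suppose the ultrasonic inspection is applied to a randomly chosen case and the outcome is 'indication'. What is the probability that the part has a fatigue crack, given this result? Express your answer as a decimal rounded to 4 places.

P(H | E) ≈ 0.5794

Let H be the event that the part has a fatigue crack. P(H) = 0.219, so P(¬H) = 0.781. With E the 'indication' result, P(E|H) = 0.791 and P(E|¬H) = 0.161.
P(E) = 0.791·0.219 + 0.161·0.781 = 0.17323 + 0.12574 = 0.29897.
By Bayes' theorem, P(H|E) = 0.17323 / 0.29897 = 0.5794.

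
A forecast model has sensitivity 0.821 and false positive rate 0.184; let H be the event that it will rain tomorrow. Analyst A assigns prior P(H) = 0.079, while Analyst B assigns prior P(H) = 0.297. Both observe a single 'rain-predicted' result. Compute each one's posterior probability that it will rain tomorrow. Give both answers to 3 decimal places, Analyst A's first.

Analyst A: 0.277; Analyst B: 0.653

The likelihood ratio for a 'rain-predicted' result is 0.821/0.184 = 4.4620.
Analyst A: prior odds 0.079/0.921 = 0.085776; posterior odds 0.38273; posterior probability 0.277.
Analyst B: prior odds 0.297/0.703 = 0.42248; posterior odds 1.8851; posterior probability 0.653.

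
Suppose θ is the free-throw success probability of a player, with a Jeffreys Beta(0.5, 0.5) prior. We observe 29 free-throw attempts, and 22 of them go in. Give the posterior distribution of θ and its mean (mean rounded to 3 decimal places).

Observing 22 successes and 7 failures updates Beta(0.5, 0.5) by adding the success and failure counts to the two shape parameters: α = 0.5+22 = 22.5, β = 0.5+7 = 7.5.
Posterior mean = α/(α+β) = 22.5/30 = 0.750.

Posterior: Beta(22.5, 7.5); mean ≈ 0.750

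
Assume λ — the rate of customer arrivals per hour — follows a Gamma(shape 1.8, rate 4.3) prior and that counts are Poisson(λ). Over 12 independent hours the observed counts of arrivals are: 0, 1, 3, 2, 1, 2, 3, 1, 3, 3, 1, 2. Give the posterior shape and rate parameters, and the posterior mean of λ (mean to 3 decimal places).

Total count ∑xᵢ = 22 over n = 12 hours.
Gamma is conjugate to the Poisson likelihood: posterior is Gamma(shape = 1.8+22 = 23.8, rate = 4.3+12 = 16.3).
E[λ | data] = 23.8/16.3 = 1.460.

Posterior: Gamma(shape=23.8, rate=16.3); mean ≈ 1.460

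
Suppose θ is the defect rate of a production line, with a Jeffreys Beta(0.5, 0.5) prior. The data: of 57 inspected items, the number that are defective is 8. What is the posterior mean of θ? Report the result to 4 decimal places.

Posterior mean ≈ 0.1466

Observing 8 successes and 49 failures updates Beta(0.5, 0.5) by adding the success and failure counts to the two shape parameters: α = 0.5+8 = 8.5, β = 0.5+49 = 49.5.
Posterior mean = α/(α+β) = 8.5/58 = 0.1466.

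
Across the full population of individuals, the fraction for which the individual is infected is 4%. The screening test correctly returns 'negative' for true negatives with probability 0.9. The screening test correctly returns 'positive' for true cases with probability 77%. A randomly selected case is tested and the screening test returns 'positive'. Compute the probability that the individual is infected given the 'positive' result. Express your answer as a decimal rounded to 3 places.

Write H for 'the individual is infected'. Prior odds H:¬H = 0.04/0.96 = 0.041667. For the 'positive' outcome, the likelihood ratio is 0.77/0.1 = 7.7000.
Posterior odds = 0.041667 × 7.7000 = 0.32083, so P(H|E) = 0.32083/(1+0.32083) = 0.243.

P(H | E) ≈ 0.243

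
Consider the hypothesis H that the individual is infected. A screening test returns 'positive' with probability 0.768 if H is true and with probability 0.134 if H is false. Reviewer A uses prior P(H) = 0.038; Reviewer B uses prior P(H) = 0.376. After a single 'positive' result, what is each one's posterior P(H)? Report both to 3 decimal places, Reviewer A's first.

P('+'|H) = 0.768, P('+'|¬H) = 0.134.
Reviewer A: numerator 0.768·0.038 = 0.029184; evidence = 0.029184+0.134·0.962 = 0.15809; posterior = 0.185.
Reviewer B: numerator 0.768·0.376 = 0.28877; evidence = 0.28877+0.134·0.624 = 0.37238; posterior = 0.775.

Reviewer A: 0.185; Reviewer B: 0.775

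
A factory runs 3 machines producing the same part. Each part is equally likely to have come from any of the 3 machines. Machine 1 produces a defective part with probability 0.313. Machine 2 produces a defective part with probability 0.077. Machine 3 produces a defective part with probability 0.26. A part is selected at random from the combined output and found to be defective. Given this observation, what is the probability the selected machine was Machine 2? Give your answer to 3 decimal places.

Posterior probability ≈ 0.118

Tabulate prior·likelihood by source: [1] prior 0.333333, lik 0.313, product 0.1043; [2] prior 0.333333, lik 0.077, product 0.02567; [3] prior 0.333333, lik 0.26, product 0.08667.
Normalizing constant = 0.21667; the posterior for Machine 2 is its product over the sum, 0.02567/0.21667 = 0.118.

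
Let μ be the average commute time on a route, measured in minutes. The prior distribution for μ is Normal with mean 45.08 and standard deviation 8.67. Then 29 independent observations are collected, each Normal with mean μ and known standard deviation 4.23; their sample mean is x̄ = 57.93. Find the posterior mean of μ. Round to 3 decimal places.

Posterior mean ≈ 57.825

Prior precision 1/τ₀² = 1/8.67² = 0.0133034; data precision n/σ² = 29/4.23² = 1.62075.
Posterior precision = 0.0133034 + 1.62075 = 1.63406.
Posterior mean = (0.0133034·45.08 + 1.62075·57.93) / 1.63406 = 57.825.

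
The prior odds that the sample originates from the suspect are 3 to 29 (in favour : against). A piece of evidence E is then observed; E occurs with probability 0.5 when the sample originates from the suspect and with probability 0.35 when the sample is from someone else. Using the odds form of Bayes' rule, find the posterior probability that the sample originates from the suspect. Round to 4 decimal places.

Posterior probability ≈ 0.1288

Prior odds = 3/29 = 0.10345. In log-odds, ln(0.10345) = -2.2687.
Add log likelihood ratio: ln(1.4286) = 0.35667.
Posterior log-odds = -1.9120, so posterior odds = exp(-1.9120) = 0.14778. Converting, P(H|E) = 0.14778/1.1478 = 0.1288.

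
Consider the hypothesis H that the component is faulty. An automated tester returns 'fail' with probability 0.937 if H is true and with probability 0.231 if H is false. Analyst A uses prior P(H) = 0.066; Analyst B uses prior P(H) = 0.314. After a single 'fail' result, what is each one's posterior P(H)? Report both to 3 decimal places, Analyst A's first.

Analyst A: 0.223; Analyst B: 0.650

P('+'|H) = 0.937, P('+'|¬H) = 0.231.
Analyst A: numerator 0.937·0.066 = 0.061842; evidence = 0.061842+0.231·0.934 = 0.27760; posterior = 0.223.
Analyst B: numerator 0.937·0.314 = 0.29422; evidence = 0.29422+0.231·0.686 = 0.45268; posterior = 0.650.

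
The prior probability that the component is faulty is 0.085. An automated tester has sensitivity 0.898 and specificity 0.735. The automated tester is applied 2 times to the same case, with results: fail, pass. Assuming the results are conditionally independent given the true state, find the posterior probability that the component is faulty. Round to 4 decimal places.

With H the event that the component is faulty, the joint likelihood of the observed sequence is P(data|H) = 0.898·0.102 = 0.091596 and P(data|¬H) = 0.265·0.735 = 0.19478.
Bayes: P(H|data) = 0.085·0.091596 / (0.085·0.091596 + 0.915·0.19478) = 0.0077857/0.18600 = 0.0419.

Posterior P(H) ≈ 0.0419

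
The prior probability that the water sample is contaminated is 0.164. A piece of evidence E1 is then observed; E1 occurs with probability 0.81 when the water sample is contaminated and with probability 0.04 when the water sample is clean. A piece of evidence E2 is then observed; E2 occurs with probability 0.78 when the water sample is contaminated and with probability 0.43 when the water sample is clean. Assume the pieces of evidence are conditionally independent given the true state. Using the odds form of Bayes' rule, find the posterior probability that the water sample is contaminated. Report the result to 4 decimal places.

Posterior probability ≈ 0.8781

Prior odds = 0.164/(1−0.164) = 0.19617.
Likelihood ratio for E1 = 0.81/0.04 = 20.250.
Likelihood ratio for E2 = 0.78/0.43 = 1.8140.
Posterior odds = prior odds × LR₁ × LR₂ = 7.2059.
Posterior probability = odds/(1+odds) = 7.2059/8.2059 = 0.8781.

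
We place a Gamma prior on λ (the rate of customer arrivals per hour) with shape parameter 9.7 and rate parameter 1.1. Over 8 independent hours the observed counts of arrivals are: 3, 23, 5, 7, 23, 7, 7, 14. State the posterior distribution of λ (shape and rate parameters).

Total count ∑xᵢ = 89 over n = 8 hours.
Gamma is conjugate to the Poisson likelihood: posterior is Gamma(shape = 9.7+89 = 98.7, rate = 1.1+8 = 9.1).

Posterior: Gamma(shape=98.7, rate=9.1)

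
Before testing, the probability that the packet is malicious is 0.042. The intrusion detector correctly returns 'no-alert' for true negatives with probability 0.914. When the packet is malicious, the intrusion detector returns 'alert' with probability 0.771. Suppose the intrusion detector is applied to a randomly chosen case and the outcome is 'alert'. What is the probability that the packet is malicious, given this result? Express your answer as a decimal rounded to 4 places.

Write H for 'the packet is malicious'. Prior odds H:¬H = 0.042/0.958 = 0.043841. For the 'alert' outcome, the likelihood ratio is 0.771/0.086 = 8.9651.
Posterior odds = 0.043841 × 8.9651 = 0.39304, so P(H|E) = 0.39304/(1+0.39304) = 0.2821.

P(H | E) ≈ 0.2821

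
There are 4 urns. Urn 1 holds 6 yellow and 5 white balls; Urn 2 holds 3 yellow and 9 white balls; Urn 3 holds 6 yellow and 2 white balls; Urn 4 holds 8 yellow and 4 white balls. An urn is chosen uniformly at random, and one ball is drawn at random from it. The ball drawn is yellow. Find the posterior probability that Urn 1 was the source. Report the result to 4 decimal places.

P(yellow|Urn 1) = 0.5455; P(yellow|Urn 2) = 0.25; P(yellow|Urn 3) = 0.75; P(yellow|Urn 4) = 0.6667.
Prior × likelihood for each source: 0.25·0.5455=0.1364, 0.25·0.25=0.06250, 0.25·0.75=0.1875, 0.25·0.6667=0.1667. Summing gives P(yellow) = 0.55303.
P(Urn 1 | yellow) = 0.1364 / 0.55303 = 0.2466.

Posterior probability ≈ 0.2466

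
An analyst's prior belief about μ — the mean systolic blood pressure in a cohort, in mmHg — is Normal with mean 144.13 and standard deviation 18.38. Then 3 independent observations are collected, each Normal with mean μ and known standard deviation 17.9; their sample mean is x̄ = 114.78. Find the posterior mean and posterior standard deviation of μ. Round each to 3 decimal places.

Prior precision 1/τ₀² = 1/18.38² = 0.00296012; data precision n/σ² = 3/17.9² = 0.00936300.
Posterior precision = 0.00296012 + 0.00936300 = 0.0123231, giving posterior SD = 1/√0.0123231 = 9.008.
Posterior mean = (0.00296012·144.13 + 0.00936300·114.78) / 0.0123231 = 121.830.

Posterior mean ≈ 121.830; posterior SD ≈ 9.008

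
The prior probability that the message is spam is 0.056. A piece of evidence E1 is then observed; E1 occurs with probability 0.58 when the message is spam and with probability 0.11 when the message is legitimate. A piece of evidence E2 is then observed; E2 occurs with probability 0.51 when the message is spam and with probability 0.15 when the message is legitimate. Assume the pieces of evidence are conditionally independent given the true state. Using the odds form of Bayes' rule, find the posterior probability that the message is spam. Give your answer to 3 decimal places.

Prior odds = 0.056/(1−0.056) = 0.059322.
Likelihood ratio for E1 = 0.58/0.11 = 5.2727.
Likelihood ratio for E2 = 0.51/0.15 = 3.4000.
Posterior odds = prior odds × LR₁ × LR₂ = 1.0635.
Posterior probability = odds/(1+odds) = 1.0635/2.0635 = 0.515.

Posterior probability ≈ 0.515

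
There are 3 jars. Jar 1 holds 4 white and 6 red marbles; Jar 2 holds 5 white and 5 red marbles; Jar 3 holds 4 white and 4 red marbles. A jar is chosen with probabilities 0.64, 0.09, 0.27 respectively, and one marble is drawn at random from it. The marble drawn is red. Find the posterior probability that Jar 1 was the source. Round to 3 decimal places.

P(red|Jar 1) = 0.6; P(red|Jar 2) = 0.5; P(red|Jar 3) = 0.5.
Prior × likelihood for each source: 0.64·0.6=0.3840, 0.09·0.5=0.04500, 0.27·0.5=0.1350. Summing gives P(red) = 0.56400.
P(Jar 1 | red) = 0.3840 / 0.56400 = 0.681.

Posterior probability ≈ 0.681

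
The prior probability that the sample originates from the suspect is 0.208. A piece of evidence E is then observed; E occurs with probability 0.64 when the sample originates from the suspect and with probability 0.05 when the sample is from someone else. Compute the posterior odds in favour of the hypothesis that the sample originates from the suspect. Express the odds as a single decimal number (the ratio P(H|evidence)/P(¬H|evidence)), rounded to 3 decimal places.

Posterior odds ≈ 3.362

Prior odds = 0.208/(1−0.208) = 0.26263.
Likelihood ratio for E = 0.64/0.05 = 12.800.
Posterior odds = prior odds × LR = 3.3616.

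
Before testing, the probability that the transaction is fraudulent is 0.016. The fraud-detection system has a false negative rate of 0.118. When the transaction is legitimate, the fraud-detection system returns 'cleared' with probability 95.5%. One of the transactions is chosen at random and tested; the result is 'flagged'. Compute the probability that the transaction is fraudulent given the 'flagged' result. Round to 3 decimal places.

P(H | E) ≈ 0.242

Let H be the event that the transaction is fraudulent. P(H) = 0.016, so P(¬H) = 0.984. With E the 'flagged' result, P(E|H) = 0.882 and P(E|¬H) = 0.045.
P(E) = 0.882·0.016 + 0.045·0.984 = 0.014112 + 0.044280 = 0.058392.
By Bayes' theorem, P(H|E) = 0.014112 / 0.058392 = 0.242.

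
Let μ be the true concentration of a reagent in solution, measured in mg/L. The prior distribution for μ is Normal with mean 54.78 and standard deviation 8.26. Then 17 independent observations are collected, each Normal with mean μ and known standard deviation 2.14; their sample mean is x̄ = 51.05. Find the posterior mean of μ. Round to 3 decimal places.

With known σ, the Normal prior is conjugate. Weight on the data is w = (n/σ²)/(n/σ² + 1/τ₀²) = 3.71211/(3.71211+0.0146568) = 0.99607.
Posterior mean = w·x̄ + (1−w)·μ₀ = 0.99607·51.05 + 0.0039328·54.78 = 51.065.

Posterior mean ≈ 51.065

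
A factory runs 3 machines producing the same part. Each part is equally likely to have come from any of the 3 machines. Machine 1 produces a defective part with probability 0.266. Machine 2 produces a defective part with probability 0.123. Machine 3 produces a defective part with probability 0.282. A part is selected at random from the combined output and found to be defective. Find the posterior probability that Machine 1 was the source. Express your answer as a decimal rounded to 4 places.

Tabulate prior·likelihood by source: [1] prior 0.333333, lik 0.266, product 0.08867; [2] prior 0.333333, lik 0.123, product 0.04100; [3] prior 0.333333, lik 0.282, product 0.09400.
Normalizing constant = 0.22367; the posterior for Machine 1 is its product over the sum, 0.08867/0.22367 = 0.3964.

Posterior probability ≈ 0.3964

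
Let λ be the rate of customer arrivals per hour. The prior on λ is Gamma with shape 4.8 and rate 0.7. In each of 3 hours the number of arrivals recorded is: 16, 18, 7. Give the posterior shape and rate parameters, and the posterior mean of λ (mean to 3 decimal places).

The Poisson likelihood adds the total count to the shape and the number of exposure periods to the rate. Here ∑xᵢ = 41 and n = 3, so shape 4.8→45.8 and rate 0.7→3.7.
Posterior mean = shape/rate = 45.8/3.7 = 12.378.

Posterior: Gamma(shape=45.8, rate=3.7); mean ≈ 12.378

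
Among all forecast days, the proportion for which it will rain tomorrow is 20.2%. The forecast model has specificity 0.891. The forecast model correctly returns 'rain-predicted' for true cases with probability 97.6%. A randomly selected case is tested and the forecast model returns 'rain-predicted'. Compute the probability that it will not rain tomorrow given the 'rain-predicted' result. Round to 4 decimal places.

Let H be the event that it will rain tomorrow. P(H) = 0.202, so P(¬H) = 0.798. With E the 'rain-predicted' result, P(E|H) = 0.976 and P(E|¬H) = 0.109.
P(E) = 0.976·0.202 + 0.109·0.798 = 0.19715 + 0.086982 = 0.28413.
By Bayes' theorem, P(H|E) = 0.19715 / 0.28413 = 0.6939. Hence P(¬H|E) = 1 − 0.6939 = 0.3061.

P(¬H | E) ≈ 0.3061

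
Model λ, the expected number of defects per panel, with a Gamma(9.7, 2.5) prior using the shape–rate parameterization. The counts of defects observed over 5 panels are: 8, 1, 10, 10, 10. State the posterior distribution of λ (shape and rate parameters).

The Poisson likelihood adds the total count to the shape and the number of exposure periods to the rate. Here ∑xᵢ = 39 and n = 5, so shape 9.7→48.7 and rate 2.5→7.5.

Posterior: Gamma(shape=48.7, rate=7.5)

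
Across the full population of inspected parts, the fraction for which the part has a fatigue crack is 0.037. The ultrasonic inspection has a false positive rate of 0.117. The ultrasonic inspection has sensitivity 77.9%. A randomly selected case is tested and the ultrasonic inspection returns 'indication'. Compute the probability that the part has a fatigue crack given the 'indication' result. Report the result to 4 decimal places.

P(H | E) ≈ 0.2037

Write H for 'the part has a fatigue crack'. Prior odds H:¬H = 0.037/0.963 = 0.038422. For the 'indication' outcome, the likelihood ratio is 0.779/0.117 = 6.6581.
Posterior odds = 0.038422 × 6.6581 = 0.25582, so P(H|E) = 0.25582/(1+0.25582) = 0.2037.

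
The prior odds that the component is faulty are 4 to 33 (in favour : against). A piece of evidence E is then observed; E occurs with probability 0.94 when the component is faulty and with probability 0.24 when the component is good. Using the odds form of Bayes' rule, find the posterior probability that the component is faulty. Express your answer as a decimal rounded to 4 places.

Prior odds = 4/33 = 0.12121.
Likelihood ratio for E = 0.94/0.24 = 3.9167.
Posterior odds = prior odds × LR = 0.47475.
Posterior probability = odds/(1+odds) = 0.47475/1.4747 = 0.3219.

Posterior probability ≈ 0.3219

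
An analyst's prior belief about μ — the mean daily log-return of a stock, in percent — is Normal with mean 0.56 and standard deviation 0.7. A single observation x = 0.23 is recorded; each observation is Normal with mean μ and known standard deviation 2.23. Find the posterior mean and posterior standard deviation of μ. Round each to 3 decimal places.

Posterior mean ≈ 0.530; posterior SD ≈ 0.668

With known σ, the Normal prior is conjugate. Weight on the data is w = (n/σ²)/(n/σ² + 1/τ₀²) = 0.201090/(0.201090+2.04082) = 0.089696.
Posterior mean = w·x̄ + (1−w)·μ₀ = 0.089696·0.23 + 0.91030·0.56 = 0.530. Posterior variance = 1/(0.201090+2.04082) = 0.446049, so SD = 0.668.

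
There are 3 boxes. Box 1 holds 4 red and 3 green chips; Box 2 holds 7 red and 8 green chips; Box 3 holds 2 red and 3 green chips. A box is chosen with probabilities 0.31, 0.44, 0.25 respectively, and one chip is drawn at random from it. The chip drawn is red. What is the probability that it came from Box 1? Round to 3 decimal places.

Posterior probability ≈ 0.367

P(red|Box 1) = 0.5714; P(red|Box 2) = 0.4667; P(red|Box 3) = 0.4.
Prior × likelihood for each source: 0.31·0.5714=0.1771, 0.44·0.4667=0.2053, 0.25·0.4=0.1000. Summing gives P(red) = 0.48248.
P(Box 1 | red) = 0.1771 / 0.48248 = 0.367.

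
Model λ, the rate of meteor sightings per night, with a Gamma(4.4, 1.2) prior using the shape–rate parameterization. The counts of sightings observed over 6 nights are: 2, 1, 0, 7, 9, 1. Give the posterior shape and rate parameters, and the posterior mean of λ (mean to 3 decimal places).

Posterior: Gamma(shape=24.4, rate=7.2); mean ≈ 3.389

Total count ∑xᵢ = 20 over n = 6 nights.
Gamma is conjugate to the Poisson likelihood: posterior is Gamma(shape = 4.4+20 = 24.4, rate = 1.2+6 = 7.2).
Posterior mean = shape/rate = 24.4/7.2 = 3.389.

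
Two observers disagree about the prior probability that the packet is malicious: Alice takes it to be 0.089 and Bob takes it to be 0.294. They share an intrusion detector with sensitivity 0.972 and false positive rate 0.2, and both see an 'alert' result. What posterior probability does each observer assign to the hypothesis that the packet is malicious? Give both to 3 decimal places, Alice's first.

Alice: 0.322; Bob: 0.669

P('+'|H) = 0.972, P('+'|¬H) = 0.2.
Alice: numerator 0.972·0.089 = 0.086508; evidence = 0.086508+0.2·0.911 = 0.26871; posterior = 0.322.
Bob: numerator 0.972·0.294 = 0.28577; evidence = 0.28577+0.2·0.706 = 0.42697; posterior = 0.669.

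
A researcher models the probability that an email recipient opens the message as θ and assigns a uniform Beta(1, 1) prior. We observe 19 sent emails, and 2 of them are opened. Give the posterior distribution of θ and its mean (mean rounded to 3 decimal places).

The binomial likelihood is conjugate to the Beta prior: with 2 successes and 17 failures, the posterior is Beta(1+2, 1+17) = Beta(3, 18).
E[θ | data] = 3/(3+18) = 0.143.

Posterior: Beta(3, 18); mean ≈ 0.143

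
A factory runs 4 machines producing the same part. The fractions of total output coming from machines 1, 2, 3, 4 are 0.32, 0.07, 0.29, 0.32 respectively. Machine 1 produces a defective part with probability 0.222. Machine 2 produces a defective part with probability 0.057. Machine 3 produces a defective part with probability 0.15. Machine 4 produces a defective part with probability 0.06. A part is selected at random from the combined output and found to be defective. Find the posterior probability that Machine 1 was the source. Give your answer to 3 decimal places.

Tabulate prior·likelihood by source: [1] prior 0.32, lik 0.222, product 0.07104; [2] prior 0.07, lik 0.057, product 0.003990; [3] prior 0.29, lik 0.15, product 0.04350; [4] prior 0.32, lik 0.06, product 0.01920.
Normalizing constant = 0.13773; the posterior for Machine 1 is its product over the sum, 0.07104/0.13773 = 0.516.

Posterior probability ≈ 0.516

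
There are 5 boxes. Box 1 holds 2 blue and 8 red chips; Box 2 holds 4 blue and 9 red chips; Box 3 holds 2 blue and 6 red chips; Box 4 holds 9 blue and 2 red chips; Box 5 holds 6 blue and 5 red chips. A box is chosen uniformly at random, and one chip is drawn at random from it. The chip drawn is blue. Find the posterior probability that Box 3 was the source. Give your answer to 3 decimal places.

Tabulate prior·likelihood by source: [1] prior 0.2, lik 0.2, product 0.04000; [2] prior 0.2, lik 0.3077, product 0.06154; [3] prior 0.2, lik 0.25, product 0.05000; [4] prior 0.2, lik 0.8182, product 0.1636; [5] prior 0.2, lik 0.5455, product 0.1091.
Normalizing constant = 0.42427; the posterior for Box 3 is its product over the sum, 0.05000/0.42427 = 0.118.

Posterior probability ≈ 0.118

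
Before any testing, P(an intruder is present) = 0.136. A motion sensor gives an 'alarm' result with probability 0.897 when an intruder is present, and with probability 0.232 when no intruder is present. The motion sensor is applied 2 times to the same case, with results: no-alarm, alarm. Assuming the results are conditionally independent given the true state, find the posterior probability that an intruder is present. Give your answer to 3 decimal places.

With H the event that an intruder is present, the joint likelihood of the observed sequence is P(data|H) = 0.103·0.897 = 0.092391 and P(data|¬H) = 0.768·0.232 = 0.17818.
Bayes: P(H|data) = 0.136·0.092391 / (0.136·0.092391 + 0.864·0.17818) = 0.012565/0.16651 = 0.0755.

Posterior P(H) ≈ 0.075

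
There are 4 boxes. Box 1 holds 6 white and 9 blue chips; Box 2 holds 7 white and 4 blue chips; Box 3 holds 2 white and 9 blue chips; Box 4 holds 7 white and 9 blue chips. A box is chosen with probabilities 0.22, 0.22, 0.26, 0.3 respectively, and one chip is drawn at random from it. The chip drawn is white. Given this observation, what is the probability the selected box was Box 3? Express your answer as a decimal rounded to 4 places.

Tabulate prior·likelihood by source: [1] prior 0.22, lik 0.4, product 0.08800; [2] prior 0.22, lik 0.6364, product 0.1400; [3] prior 0.26, lik 0.1818, product 0.04727; [4] prior 0.3, lik 0.4375, product 0.1313.
Normalizing constant = 0.40652; the posterior for Box 3 is its product over the sum, 0.04727/0.40652 = 0.1163.

Posterior probability ≈ 0.1163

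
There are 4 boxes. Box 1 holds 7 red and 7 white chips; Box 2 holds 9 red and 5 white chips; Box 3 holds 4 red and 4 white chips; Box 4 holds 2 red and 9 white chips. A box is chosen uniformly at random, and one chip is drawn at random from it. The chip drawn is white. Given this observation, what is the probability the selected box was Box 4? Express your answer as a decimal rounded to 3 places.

Tabulate prior·likelihood by source: [1] prior 0.25, lik 0.5, product 0.1250; [2] prior 0.25, lik 0.3571, product 0.08929; [3] prior 0.25, lik 0.5, product 0.1250; [4] prior 0.25, lik 0.8182, product 0.2045.
Normalizing constant = 0.54383; the posterior for Box 4 is its product over the sum, 0.2045/0.54383 = 0.376.

Posterior probability ≈ 0.376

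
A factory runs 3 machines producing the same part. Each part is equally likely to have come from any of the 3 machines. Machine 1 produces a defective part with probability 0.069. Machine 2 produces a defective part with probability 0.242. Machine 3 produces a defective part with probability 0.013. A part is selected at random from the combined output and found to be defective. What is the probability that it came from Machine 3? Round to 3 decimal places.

P(defective|M1) = 0.069; P(defective|M2) = 0.242; P(defective|M3) = 0.013.
Prior × likelihood for each source: 0.333333·0.069=0.02300, 0.333333·0.242=0.08067, 0.333333·0.013=0.004333. Summing gives P(defective) = 0.10800.
P(Machine 3 | defective) = 0.004333 / 0.10800 = 0.040.

Posterior probability ≈ 0.040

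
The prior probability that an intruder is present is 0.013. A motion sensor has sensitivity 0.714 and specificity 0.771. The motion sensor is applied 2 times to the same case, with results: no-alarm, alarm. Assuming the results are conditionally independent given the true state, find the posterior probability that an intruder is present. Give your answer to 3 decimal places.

Posterior P(H) ≈ 0.015

With H the event that an intruder is present, the joint likelihood of the observed sequence is P(data|H) = 0.286·0.714 = 0.20420 and P(data|¬H) = 0.771·0.229 = 0.17656.
Bayes: P(H|data) = 0.013·0.20420 / (0.013·0.20420 + 0.987·0.17656) = 0.0026547/0.17692 = 0.0150.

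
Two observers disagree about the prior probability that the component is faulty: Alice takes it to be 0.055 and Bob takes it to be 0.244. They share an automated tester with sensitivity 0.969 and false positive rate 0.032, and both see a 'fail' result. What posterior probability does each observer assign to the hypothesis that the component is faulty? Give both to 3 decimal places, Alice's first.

P('+'|H) = 0.969, P('+'|¬H) = 0.032.
Alice: numerator 0.969·0.055 = 0.053295; evidence = 0.053295+0.032·0.945 = 0.083535; posterior = 0.638.
Bob: numerator 0.969·0.244 = 0.23644; evidence = 0.23644+0.032·0.756 = 0.26063; posterior = 0.907.

Alice: 0.638; Bob: 0.907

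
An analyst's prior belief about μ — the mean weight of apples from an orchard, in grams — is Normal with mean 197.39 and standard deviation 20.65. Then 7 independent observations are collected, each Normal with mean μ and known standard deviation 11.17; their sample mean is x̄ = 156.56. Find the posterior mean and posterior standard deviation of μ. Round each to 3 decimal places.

Posterior mean ≈ 158.198; posterior SD ≈ 4.136

Prior precision 1/τ₀² = 1/20.65² = 0.00234509; data precision n/σ² = 7/11.17² = 0.0561037.
Posterior precision = 0.00234509 + 0.0561037 = 0.0584488, giving posterior SD = 1/√0.0584488 = 4.136.
Posterior mean = (0.00234509·197.39 + 0.0561037·156.56) / 0.0584488 = 158.198.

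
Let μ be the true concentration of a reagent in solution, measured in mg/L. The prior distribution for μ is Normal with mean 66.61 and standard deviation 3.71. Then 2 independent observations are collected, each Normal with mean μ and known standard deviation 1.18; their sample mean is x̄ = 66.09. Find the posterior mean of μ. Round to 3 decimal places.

Prior precision 1/τ₀² = 1/3.71² = 0.0726528; data precision n/σ² = 2/1.18² = 1.43637.
Posterior precision = 0.0726528 + 1.43637 = 1.50902.
Posterior mean = (0.0726528·66.61 + 1.43637·66.09) / 1.50902 = 66.115.

Posterior mean ≈ 66.115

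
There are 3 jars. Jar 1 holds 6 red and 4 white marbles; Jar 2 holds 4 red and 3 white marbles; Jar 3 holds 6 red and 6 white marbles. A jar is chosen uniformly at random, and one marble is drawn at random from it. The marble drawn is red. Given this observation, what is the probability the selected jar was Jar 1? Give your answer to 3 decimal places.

Posterior probability ≈ 0.359

P(red|Jar 1) = 0.6; P(red|Jar 2) = 0.5714; P(red|Jar 3) = 0.5.
Prior × likelihood for each source: 0.333333·0.6=0.2000, 0.333333·0.5714=0.1905, 0.333333·0.5=0.1667. Summing gives P(red) = 0.55714.
P(Jar 1 | red) = 0.2000 / 0.55714 = 0.359.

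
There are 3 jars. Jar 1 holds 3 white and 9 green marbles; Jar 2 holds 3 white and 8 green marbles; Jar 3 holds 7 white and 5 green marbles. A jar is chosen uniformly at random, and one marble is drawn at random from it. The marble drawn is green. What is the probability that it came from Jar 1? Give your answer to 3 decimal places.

Posterior probability ≈ 0.396

Tabulate prior·likelihood by source: [1] prior 0.333333, lik 0.75, product 0.2500; [2] prior 0.333333, lik 0.7273, product 0.2424; [3] prior 0.333333, lik 0.4167, product 0.1389.
Normalizing constant = 0.63131; the posterior for Jar 1 is its product over the sum, 0.2500/0.63131 = 0.396.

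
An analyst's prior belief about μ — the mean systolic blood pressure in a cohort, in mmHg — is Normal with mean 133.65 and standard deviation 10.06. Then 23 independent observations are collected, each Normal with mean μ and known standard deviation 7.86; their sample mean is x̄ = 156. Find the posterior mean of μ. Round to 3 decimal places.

Posterior mean ≈ 155.422

With known σ, the Normal prior is conjugate. Weight on the data is w = (n/σ²)/(n/σ² + 1/τ₀²) = 0.372291/(0.372291+0.00988107) = 0.97414.
Posterior mean = w·x̄ + (1−w)·μ₀ = 0.97414·156 + 0.025855·133.65 = 155.422.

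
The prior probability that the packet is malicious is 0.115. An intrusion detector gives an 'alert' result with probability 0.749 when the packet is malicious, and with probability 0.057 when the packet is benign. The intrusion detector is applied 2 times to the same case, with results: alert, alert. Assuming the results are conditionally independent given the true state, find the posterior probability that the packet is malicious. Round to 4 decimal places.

With H the event that the packet is malicious, the joint likelihood of the observed sequence is P(data|H) = 0.749·0.749 = 0.56100 and P(data|¬H) = 0.057·0.057 = 0.0032490.
Bayes: P(H|data) = 0.115·0.56100 / (0.115·0.56100 + 0.885·0.0032490) = 0.064515/0.067390 = 0.9573.

Posterior P(H) ≈ 0.9573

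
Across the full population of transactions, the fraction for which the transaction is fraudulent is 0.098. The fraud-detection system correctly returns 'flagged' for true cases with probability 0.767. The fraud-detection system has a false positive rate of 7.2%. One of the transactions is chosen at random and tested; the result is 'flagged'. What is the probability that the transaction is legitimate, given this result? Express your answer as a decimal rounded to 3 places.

Let H be the event that the transaction is fraudulent. P(H) = 0.098, so P(¬H) = 0.902. With E the 'flagged' result, P(E|H) = 0.767 and P(E|¬H) = 0.072.
P(E) = 0.767·0.098 + 0.072·0.902 = 0.075166 + 0.064944 = 0.14011.
By Bayes' theorem, P(H|E) = 0.075166 / 0.14011 = 0.536. Hence P(¬H|E) = 1 − 0.536 = 0.464.

P(¬H | E) ≈ 0.464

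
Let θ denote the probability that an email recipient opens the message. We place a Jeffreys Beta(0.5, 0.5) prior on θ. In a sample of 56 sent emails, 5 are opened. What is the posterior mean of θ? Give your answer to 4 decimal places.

Posterior mean ≈ 0.0965

Observing 5 successes and 51 failures updates Beta(0.5, 0.5) by adding the success and failure counts to the two shape parameters: α = 0.5+5 = 5.5, β = 0.5+51 = 51.5.
Posterior mean = α/(α+β) = 5.5/57 = 0.0965.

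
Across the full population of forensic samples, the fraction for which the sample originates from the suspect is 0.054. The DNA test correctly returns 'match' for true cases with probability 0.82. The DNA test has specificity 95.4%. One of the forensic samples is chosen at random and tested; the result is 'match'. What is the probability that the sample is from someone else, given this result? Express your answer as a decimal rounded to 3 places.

P(¬H | E) ≈ 0.496

Let H be the event that the sample originates from the suspect. P(H) = 0.054, so P(¬H) = 0.946. With E the 'match' result, P(E|H) = 0.82 and P(E|¬H) = 0.046.
P(E) = 0.82·0.054 + 0.046·0.946 = 0.044280 + 0.043516 = 0.087796.
By Bayes' theorem, P(H|E) = 0.044280 / 0.087796 = 0.504. Hence P(¬H|E) = 1 − 0.504 = 0.496.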